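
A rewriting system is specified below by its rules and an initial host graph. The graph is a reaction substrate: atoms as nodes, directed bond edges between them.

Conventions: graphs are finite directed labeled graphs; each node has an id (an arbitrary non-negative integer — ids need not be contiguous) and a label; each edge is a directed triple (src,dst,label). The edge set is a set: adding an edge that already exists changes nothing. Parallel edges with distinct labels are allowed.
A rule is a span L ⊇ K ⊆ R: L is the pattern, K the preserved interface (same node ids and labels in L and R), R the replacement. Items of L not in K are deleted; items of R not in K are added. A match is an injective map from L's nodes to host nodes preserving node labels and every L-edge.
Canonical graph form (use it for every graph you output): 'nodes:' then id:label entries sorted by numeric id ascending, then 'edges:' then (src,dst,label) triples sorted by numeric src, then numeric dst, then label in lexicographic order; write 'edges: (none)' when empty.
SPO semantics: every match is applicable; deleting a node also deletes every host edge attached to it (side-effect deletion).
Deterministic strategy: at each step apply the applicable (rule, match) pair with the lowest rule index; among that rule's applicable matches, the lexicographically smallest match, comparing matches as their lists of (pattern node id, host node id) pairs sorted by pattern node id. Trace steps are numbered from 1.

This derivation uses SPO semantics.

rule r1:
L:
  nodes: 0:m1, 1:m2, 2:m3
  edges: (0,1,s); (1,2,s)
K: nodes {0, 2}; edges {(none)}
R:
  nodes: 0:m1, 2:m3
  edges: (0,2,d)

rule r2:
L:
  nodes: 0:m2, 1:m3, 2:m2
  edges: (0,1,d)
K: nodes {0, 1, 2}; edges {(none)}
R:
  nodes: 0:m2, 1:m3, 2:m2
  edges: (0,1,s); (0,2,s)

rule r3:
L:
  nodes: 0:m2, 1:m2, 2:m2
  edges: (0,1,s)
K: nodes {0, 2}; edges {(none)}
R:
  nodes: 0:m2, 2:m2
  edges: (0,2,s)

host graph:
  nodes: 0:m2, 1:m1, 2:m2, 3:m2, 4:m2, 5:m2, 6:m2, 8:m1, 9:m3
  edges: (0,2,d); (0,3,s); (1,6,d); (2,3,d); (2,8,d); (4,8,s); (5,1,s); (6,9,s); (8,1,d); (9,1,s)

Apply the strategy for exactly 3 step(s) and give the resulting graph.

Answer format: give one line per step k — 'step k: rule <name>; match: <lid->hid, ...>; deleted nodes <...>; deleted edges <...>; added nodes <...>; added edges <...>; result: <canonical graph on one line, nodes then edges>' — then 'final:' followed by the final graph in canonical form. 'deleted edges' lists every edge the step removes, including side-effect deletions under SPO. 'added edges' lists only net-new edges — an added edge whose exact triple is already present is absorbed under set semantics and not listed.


step 1: rule r3; match: 0->0, 1->3, 2->2; deleted nodes 3; deleted edges (0,3,s); (2,3,d); added nodes (none); added edges (0,2,s); result: nodes: 0:m2, 1:m1, 2:m2, 4:m2, 5:m2, 6:m2, 8:m1, 9:m3 edges: (0,2,d); (0,2,s); (1,6,d); (2,8,d); (4,8,s); (5,1,s); (6,9,s); (8,1,d); (9,1,s)
step 2: rule r3; match: 0->0, 1->2, 2->4; deleted nodes 2; deleted edges (0,2,d); (0,2,s); (2,8,d); added nodes (none); added edges (0,4,s); result: nodes: 0:m2, 1:m1, 4:m2, 5:m2, 6:m2, 8:m1, 9:m3 edges: (0,4,s); (1,6,d); (4,8,s); (5,1,s); (6,9,s); (8,1,d); (9,1,s)
step 3: rule r3; match: 0->0, 1->4, 2->5; deleted nodes 4; deleted edges (0,4,s); (4,8,s); added nodes (none); added edges (0,5,s); result: nodes: 0:m2, 1:m1, 5:m2, 6:m2, 8:m1, 9:m3 edges: (0,5,s); (1,6,d); (5,1,s); (6,9,s); (8,1,d); (9,1,s)
final:
nodes: 0:m2, 1:m1, 5:m2, 6:m2, 8:m1, 9:m3
edges: (0,5,s); (1,6,d); (5,1,s); (6,9,s); (8,1,d); (9,1,s)


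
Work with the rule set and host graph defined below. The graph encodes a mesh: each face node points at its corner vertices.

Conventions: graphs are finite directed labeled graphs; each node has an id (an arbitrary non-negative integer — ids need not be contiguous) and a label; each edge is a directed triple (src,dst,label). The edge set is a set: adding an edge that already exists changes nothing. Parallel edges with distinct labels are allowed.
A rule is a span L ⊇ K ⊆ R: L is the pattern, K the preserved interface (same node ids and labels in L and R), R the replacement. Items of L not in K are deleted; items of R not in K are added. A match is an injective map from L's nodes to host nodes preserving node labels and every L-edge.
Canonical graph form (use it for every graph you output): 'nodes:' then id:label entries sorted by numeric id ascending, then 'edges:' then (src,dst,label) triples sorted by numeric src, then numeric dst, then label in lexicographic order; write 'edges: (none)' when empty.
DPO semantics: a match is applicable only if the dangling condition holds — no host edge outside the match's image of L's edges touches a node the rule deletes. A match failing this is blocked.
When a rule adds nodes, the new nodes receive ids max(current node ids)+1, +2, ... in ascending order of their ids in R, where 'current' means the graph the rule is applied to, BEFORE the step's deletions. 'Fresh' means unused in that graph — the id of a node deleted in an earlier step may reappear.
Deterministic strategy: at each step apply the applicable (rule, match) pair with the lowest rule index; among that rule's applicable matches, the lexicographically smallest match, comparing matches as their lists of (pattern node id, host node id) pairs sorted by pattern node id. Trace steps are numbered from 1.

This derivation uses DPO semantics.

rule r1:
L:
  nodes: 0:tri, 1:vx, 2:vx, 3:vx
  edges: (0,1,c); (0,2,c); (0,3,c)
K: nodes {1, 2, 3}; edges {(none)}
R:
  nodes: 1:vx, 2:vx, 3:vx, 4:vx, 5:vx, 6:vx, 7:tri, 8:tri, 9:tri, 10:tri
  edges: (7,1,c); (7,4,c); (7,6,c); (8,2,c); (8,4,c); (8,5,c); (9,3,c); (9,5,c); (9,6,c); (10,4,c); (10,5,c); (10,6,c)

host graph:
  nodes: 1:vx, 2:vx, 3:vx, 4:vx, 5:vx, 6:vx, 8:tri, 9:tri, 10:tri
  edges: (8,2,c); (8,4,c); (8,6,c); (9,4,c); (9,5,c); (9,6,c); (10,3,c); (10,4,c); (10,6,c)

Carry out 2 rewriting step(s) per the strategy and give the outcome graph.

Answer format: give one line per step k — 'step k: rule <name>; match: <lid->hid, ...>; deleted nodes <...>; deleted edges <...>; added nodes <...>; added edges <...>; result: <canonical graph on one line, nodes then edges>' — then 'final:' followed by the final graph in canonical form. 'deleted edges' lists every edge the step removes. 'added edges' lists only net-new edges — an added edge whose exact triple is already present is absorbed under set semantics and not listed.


step 1: rule r1; match: 0->8, 1->2, 2->4, 3->6; deleted nodes 8; deleted edges (8,2,c); (8,4,c); (8,6,c); added nodes 11, 12, 13, 14, 15, 16, 17; added edges (14,2,c); (14,11,c); (14,13,c); (15,4,c); (15,11,c); (15,12,c); (16,6,c); (16,12,c); (16,13,c); (17,11,c); (17,12,c); (17,13,c); result: nodes: 1:vx, 2:vx, 3:vx, 4:vx, 5:vx, 6:vx, 9:tri, 10:tri, 11:vx, 12:vx, 13:vx, 14:tri, 15:tri, 16:tri, 17:tri edges: (9,4,c); (9,5,c); (9,6,c); (10,3,c); (10,4,c); (10,6,c); (14,2,c); (14,11,c); (14,13,c); (15,4,c); (15,11,c); (15,12,c); (16,6,c); (16,12,c); (16,13,c); (17,11,c); (17,12,c); (17,13,c)
step 2: rule r1; match: 0->9, 1->4, 2->5, 3->6; deleted nodes 9; deleted edges (9,4,c); (9,5,c); (9,6,c); added nodes 18, 19, 20, 21, 22, 23, 24; added edges (21,4,c); (21,18,c); (21,20,c); (22,5,c); (22,18,c); (22,19,c); (23,6,c); (23,19,c); (23,20,c); (24,18,c); (24,19,c); (24,20,c); result: nodes: 1:vx, 2:vx, 3:vx, 4:vx, 5:vx, 6:vx, 10:tri, 11:vx, 12:vx, 13:vx, 14:tri, 15:tri, 16:tri, 17:tri, 18:vx, 19:vx, 20:vx, 21:tri, 22:tri, 23:tri, 24:tri edges: (10,3,c); (10,4,c); (10,6,c); (14,2,c); (14,11,c); (14,13,c); (15,4,c); (15,11,c); (15,12,c); (16,6,c); (16,12,c); (16,13,c); (17,11,c); (17,12,c); (17,13,c); (21,4,c); (21,18,c); (21,20,c); (22,5,c); (22,18,c); (22,19,c); (23,6,c); (23,19,c); (23,20,c); (24,18,c); (24,19,c); (24,20,c)
final:
nodes: 1:vx, 2:vx, 3:vx, 4:vx, 5:vx, 6:vx, 10:tri, 11:vx, 12:vx, 13:vx, 14:tri, 15:tri, 16:tri, 17:tri, 18:vx, 19:vx, 20:vx, 21:tri, 22:tri, 23:tri, 24:tri
edges: (10,3,c); (10,4,c); (10,6,c); (14,2,c); (14,11,c); (14,13,c); (15,4,c); (15,11,c); (15,12,c); (16,6,c); (16,12,c); (16,13,c); (17,11,c); (17,12,c); (17,13,c); (21,4,c); (21,18,c); (21,20,c); (22,5,c); (22,18,c); (22,19,c); (23,6,c); (23,19,c); (23,20,c); (24,18,c); (24,19,c); (24,20,c)


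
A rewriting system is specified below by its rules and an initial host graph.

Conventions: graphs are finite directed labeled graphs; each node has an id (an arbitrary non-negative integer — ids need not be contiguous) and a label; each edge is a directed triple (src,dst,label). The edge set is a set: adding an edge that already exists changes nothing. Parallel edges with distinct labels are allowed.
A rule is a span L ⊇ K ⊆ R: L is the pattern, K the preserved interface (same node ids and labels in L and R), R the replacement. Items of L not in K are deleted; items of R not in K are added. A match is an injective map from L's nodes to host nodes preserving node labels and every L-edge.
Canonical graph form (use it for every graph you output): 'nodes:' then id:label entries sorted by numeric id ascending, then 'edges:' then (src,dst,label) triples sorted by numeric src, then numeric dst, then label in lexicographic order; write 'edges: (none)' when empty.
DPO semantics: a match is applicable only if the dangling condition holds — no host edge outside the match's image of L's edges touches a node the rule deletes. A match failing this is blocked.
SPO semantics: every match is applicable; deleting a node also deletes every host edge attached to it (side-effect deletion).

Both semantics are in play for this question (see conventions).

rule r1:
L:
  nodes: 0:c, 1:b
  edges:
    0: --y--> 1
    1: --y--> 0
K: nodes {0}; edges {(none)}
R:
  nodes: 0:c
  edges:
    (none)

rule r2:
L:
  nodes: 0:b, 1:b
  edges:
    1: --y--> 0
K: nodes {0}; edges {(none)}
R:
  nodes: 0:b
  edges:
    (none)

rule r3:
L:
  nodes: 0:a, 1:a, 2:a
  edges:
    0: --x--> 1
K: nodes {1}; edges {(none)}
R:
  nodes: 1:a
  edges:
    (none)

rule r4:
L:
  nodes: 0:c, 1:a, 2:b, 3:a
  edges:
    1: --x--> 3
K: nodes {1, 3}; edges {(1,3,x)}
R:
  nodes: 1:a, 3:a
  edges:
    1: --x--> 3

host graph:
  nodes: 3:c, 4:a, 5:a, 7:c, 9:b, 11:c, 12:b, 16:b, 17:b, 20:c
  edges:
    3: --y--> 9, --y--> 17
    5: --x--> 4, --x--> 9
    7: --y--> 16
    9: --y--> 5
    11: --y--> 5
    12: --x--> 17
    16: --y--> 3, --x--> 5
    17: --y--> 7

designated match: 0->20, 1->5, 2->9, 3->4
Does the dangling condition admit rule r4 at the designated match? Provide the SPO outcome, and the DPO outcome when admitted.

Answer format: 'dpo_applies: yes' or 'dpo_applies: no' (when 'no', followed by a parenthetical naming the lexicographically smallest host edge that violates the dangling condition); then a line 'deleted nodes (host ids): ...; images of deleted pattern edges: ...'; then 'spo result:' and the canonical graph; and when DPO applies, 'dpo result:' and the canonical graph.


dpo_applies: no
(the rule deletes node 9, which keeps host edge (3,9,y) outside the match image — the dangling condition fails, DPO blocks; SPO proceeds and side-deletes such edges)
deleted nodes (host ids): 9, 20; images of deleted pattern edges: (none)
spo result:
nodes: 3:c, 4:a, 5:a, 7:c, 11:c, 12:b, 16:b, 17:b
edges: (3,17,y); (5,4,x); (7,16,y); (11,5,y); (12,17,x); (16,3,y); (16,5,x); (17,7,y)


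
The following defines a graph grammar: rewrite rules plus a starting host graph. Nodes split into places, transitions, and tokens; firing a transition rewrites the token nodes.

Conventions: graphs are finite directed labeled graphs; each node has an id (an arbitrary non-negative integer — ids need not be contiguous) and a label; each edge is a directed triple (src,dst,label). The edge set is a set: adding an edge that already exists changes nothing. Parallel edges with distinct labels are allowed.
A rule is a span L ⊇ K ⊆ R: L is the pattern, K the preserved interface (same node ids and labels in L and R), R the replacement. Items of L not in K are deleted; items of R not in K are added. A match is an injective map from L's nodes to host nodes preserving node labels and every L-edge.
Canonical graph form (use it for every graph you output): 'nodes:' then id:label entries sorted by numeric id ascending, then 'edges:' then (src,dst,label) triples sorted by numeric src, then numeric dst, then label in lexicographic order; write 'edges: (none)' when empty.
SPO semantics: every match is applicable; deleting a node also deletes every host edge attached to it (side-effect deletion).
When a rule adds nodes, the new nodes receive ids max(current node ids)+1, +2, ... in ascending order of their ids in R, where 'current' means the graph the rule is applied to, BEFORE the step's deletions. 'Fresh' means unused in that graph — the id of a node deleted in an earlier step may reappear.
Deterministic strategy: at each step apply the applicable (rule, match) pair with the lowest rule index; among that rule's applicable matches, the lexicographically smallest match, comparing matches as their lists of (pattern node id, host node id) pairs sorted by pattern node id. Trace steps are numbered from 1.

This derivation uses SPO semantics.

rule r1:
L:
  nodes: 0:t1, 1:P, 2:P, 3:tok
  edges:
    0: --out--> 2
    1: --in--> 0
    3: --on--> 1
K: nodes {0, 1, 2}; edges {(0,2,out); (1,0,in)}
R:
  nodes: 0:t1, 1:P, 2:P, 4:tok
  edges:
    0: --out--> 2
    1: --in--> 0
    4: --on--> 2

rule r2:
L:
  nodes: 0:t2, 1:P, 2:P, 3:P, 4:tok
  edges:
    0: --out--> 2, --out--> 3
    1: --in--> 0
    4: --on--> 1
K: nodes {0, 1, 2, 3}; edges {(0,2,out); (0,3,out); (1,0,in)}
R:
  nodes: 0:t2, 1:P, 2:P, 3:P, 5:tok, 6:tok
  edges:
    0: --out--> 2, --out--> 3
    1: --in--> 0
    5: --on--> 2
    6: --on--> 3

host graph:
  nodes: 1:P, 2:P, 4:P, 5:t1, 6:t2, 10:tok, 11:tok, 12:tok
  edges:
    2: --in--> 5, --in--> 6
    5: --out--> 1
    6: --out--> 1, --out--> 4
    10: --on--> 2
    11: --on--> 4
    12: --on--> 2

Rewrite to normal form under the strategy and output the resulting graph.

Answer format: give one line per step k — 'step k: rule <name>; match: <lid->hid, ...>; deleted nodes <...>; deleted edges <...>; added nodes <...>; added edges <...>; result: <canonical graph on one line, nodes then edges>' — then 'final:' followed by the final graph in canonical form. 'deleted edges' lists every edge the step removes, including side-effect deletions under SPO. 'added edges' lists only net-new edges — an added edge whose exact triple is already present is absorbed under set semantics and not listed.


step 1: rule r1; match: 0->5, 1->2, 2->1, 3->10; deleted nodes 10; deleted edges (10,2,on); added nodes 13; added edges (13,1,on); result: nodes: 1:P, 2:P, 4:P, 5:t1, 6:t2, 11:tok, 12:tok, 13:tok edges: (2,5,in); (2,6,in); (5,1,out); (6,1,out); (6,4,out); (11,4,on); (12,2,on); (13,1,on)
step 2: rule r1; match: 0->5, 1->2, 2->1, 3->12; deleted nodes 12; deleted edges (12,2,on); added nodes 14; added edges (14,1,on); result: nodes: 1:P, 2:P, 4:P, 5:t1, 6:t2, 11:tok, 13:tok, 14:tok edges: (2,5,in); (2,6,in); (5,1,out); (6,1,out); (6,4,out); (11,4,on); (13,1,on); (14,1,on)
final:
nodes: 1:P, 2:P, 4:P, 5:t1, 6:t2, 11:tok, 13:tok, 14:tok
edges: (2,5,in); (2,6,in); (5,1,out); (6,1,out); (6,4,out); (11,4,on); (13,1,on); (14,1,on)


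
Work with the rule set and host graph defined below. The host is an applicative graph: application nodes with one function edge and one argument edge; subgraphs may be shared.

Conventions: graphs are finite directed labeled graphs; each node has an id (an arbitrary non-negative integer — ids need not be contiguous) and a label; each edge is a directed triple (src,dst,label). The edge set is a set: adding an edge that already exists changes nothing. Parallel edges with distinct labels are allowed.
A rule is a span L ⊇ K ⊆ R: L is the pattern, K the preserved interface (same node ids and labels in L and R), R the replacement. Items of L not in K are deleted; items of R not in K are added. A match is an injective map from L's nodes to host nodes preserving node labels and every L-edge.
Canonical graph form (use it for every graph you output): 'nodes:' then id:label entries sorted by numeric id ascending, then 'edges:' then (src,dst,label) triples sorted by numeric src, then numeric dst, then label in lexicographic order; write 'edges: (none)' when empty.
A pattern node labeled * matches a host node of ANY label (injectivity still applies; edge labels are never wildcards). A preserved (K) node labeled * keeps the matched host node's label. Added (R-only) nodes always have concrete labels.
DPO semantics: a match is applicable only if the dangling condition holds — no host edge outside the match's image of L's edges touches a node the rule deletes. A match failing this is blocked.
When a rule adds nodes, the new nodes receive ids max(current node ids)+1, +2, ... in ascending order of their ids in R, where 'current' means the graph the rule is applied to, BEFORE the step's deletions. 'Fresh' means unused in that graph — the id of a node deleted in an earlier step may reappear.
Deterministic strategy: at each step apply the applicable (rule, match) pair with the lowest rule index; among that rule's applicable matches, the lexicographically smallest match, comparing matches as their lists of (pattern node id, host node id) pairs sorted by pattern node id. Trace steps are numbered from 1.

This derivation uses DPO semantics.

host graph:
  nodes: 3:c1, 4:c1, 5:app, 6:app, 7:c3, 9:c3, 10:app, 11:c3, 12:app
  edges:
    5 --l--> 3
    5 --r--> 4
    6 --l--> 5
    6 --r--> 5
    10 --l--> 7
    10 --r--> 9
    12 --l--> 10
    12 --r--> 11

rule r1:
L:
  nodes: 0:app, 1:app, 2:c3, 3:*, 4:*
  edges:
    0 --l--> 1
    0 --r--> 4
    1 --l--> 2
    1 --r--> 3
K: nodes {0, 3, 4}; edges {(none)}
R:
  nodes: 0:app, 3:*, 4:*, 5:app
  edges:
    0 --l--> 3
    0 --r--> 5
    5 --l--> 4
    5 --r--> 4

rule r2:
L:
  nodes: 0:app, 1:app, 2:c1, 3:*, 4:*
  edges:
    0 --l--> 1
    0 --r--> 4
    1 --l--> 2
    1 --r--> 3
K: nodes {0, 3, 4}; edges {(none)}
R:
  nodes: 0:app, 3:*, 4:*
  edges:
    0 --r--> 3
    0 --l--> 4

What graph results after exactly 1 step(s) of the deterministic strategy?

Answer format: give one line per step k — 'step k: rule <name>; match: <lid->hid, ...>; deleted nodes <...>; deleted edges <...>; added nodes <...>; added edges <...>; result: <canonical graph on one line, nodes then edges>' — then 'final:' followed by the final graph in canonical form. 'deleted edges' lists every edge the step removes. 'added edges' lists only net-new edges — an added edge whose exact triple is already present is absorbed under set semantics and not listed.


step 1: rule r1; match: 0->12, 1->10, 2->7, 3->9, 4->11; deleted nodes 7, 10; deleted edges (10,7,l); (10,9,r); (12,10,l); (12,11,r); added nodes 13; added edges (12,9,l); (12,13,r); (13,11,l); (13,11,r); result: nodes: 3:c1, 4:c1, 5:app, 6:app, 9:c3, 11:c3, 12:app, 13:app edges: (5,3,l); (5,4,r); (6,5,l); (6,5,r); (12,9,l); (12,13,r); (13,11,l); (13,11,r)
final:
nodes: 3:c1, 4:c1, 5:app, 6:app, 9:c3, 11:c3, 12:app, 13:app
edges: (5,3,l); (5,4,r); (6,5,l); (6,5,r); (12,9,l); (12,13,r); (13,11,l); (13,11,r)


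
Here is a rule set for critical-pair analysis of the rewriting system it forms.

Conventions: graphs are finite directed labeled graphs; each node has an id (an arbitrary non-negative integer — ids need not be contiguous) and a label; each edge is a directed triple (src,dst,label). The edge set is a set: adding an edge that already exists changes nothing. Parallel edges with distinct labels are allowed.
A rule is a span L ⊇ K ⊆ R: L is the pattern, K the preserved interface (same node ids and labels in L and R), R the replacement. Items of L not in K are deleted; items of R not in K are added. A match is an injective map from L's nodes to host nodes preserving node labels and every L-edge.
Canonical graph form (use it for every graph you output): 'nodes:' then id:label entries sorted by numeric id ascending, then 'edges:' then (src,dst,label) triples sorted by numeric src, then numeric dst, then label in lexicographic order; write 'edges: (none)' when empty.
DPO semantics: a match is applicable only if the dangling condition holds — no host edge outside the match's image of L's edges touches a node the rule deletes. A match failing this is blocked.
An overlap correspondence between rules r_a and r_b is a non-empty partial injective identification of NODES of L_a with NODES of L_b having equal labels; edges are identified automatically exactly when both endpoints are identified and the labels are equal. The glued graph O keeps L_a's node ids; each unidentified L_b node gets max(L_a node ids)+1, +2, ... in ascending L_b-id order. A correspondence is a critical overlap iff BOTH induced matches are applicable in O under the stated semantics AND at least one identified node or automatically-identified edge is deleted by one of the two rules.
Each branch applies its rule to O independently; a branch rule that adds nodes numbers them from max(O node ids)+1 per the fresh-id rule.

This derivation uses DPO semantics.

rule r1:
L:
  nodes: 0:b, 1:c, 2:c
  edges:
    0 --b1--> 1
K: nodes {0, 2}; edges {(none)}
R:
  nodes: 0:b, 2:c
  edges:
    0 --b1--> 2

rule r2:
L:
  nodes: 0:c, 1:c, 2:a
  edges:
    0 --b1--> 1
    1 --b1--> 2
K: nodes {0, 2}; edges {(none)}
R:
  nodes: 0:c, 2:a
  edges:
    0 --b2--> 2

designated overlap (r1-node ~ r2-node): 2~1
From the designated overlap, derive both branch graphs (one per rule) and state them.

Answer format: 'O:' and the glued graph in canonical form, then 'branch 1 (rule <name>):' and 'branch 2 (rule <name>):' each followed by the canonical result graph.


O:
nodes: 0:b, 1:c, 2:c, 3:c, 4:a
edges: (0,1,b1); (2,4,b1); (3,2,b1)
branch 1 (rule r1):
nodes: 0:b, 2:c, 3:c, 4:a
edges: (0,2,b1); (2,4,b1); (3,2,b1)
branch 2 (rule r2):
nodes: 0:b, 1:c, 3:c, 4:a
edges: (0,1,b1); (3,4,b2)


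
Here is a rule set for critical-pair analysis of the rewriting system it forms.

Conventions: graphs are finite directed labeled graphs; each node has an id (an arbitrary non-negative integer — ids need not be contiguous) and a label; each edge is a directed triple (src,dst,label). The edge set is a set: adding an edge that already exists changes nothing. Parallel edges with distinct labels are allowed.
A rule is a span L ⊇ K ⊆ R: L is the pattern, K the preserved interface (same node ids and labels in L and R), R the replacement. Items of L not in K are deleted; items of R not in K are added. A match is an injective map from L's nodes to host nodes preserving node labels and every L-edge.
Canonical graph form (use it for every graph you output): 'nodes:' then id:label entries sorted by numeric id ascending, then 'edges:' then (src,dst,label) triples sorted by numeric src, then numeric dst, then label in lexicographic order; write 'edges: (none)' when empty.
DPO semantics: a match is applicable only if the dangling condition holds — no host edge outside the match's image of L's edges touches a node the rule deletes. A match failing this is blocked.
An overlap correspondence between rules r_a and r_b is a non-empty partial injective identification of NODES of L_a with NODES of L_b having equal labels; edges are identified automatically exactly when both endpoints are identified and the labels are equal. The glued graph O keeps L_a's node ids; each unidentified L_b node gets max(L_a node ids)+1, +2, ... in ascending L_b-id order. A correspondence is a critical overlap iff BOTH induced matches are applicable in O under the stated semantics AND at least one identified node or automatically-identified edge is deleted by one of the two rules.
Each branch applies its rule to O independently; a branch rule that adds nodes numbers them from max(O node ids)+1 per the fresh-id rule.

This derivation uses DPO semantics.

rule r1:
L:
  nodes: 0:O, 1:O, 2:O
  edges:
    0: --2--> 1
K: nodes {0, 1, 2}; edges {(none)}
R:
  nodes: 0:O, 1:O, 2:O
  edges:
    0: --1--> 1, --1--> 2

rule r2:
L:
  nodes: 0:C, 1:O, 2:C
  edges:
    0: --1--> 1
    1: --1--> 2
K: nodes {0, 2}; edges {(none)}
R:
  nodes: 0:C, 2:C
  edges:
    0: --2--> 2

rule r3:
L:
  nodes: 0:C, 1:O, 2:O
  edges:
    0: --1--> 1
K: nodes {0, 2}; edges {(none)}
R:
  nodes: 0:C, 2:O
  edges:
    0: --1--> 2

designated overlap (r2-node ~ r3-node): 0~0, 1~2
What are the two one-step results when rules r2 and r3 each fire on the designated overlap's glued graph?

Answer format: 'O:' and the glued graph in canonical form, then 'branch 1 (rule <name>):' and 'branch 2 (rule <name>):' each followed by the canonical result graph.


O:
nodes: 0:C, 1:O, 2:C, 3:O
edges: (0,1,1); (0,3,1); (1,2,1)
branch 1 (rule r2):
nodes: 0:C, 2:C, 3:O
edges: (0,2,2); (0,3,1)
branch 2 (rule r3):
nodes: 0:C, 1:O, 2:C
edges: (0,1,1); (1,2,1)


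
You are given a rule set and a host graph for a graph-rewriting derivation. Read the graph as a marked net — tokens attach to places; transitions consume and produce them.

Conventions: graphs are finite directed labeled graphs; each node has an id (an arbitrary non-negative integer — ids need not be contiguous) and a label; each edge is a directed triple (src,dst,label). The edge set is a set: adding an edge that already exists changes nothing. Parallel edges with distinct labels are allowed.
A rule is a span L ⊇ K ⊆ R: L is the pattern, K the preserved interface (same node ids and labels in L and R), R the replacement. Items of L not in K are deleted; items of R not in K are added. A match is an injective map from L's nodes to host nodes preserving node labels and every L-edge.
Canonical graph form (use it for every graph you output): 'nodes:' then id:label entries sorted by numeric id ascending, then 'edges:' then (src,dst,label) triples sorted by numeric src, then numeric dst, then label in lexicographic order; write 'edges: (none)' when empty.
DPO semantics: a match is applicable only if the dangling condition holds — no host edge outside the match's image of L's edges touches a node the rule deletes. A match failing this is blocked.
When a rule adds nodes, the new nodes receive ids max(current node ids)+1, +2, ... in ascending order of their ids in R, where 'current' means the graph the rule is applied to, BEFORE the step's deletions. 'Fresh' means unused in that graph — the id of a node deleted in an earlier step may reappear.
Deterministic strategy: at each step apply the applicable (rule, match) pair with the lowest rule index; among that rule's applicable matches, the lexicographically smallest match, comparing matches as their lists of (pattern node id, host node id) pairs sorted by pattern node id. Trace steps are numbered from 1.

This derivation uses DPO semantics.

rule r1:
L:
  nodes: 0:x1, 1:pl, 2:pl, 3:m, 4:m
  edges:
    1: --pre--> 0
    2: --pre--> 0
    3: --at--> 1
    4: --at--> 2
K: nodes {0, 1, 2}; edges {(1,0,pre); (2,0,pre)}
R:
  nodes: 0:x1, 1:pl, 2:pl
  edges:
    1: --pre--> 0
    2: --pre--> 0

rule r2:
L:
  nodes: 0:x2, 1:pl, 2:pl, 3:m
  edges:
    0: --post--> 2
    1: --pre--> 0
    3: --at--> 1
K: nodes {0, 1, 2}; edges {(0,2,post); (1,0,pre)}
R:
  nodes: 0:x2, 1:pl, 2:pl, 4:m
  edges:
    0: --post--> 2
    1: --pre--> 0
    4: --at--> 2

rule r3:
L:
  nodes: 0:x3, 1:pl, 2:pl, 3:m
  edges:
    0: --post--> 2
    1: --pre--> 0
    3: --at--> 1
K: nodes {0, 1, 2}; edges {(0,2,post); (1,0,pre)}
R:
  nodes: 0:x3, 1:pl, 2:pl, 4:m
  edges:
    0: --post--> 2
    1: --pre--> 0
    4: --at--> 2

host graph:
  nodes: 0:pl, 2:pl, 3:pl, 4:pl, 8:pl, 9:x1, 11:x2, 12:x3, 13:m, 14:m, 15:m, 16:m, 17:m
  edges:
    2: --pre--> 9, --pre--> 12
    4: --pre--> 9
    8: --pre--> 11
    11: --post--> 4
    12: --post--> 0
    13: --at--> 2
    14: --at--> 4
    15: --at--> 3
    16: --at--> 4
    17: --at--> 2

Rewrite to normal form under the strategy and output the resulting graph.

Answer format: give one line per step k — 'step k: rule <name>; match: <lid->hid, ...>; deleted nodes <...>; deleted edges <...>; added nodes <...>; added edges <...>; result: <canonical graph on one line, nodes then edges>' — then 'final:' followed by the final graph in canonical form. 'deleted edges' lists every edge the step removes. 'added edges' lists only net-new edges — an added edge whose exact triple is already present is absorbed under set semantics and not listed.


step 1: rule r1; match: 0->9, 1->2, 2->4, 3->13, 4->14; deleted nodes 13, 14; deleted edges (13,2,at); (14,4,at); added nodes (none); added edges (none); result: nodes: 0:pl, 2:pl, 3:pl, 4:pl, 8:pl, 9:x1, 11:x2, 12:x3, 15:m, 16:m, 17:m edges: (2,9,pre); (2,12,pre); (4,9,pre); (8,11,pre); (11,4,post); (12,0,post); (15,3,at); (16,4,at); (17,2,at)
step 2: rule r1; match: 0->9, 1->2, 2->4, 3->17, 4->16; deleted nodes 16, 17; deleted edges (16,4,at); (17,2,at); added nodes (none); added edges (none); result: nodes: 0:pl, 2:pl, 3:pl, 4:pl, 8:pl, 9:x1, 11:x2, 12:x3, 15:m edges: (2,9,pre); (2,12,pre); (4,9,pre); (8,11,pre); (11,4,post); (12,0,post); (15,3,at)
final:
nodes: 0:pl, 2:pl, 3:pl, 4:pl, 8:pl, 9:x1, 11:x2, 12:x3, 15:m
edges: (2,9,pre); (2,12,pre); (4,9,pre); (8,11,pre); (11,4,post); (12,0,post); (15,3,at)


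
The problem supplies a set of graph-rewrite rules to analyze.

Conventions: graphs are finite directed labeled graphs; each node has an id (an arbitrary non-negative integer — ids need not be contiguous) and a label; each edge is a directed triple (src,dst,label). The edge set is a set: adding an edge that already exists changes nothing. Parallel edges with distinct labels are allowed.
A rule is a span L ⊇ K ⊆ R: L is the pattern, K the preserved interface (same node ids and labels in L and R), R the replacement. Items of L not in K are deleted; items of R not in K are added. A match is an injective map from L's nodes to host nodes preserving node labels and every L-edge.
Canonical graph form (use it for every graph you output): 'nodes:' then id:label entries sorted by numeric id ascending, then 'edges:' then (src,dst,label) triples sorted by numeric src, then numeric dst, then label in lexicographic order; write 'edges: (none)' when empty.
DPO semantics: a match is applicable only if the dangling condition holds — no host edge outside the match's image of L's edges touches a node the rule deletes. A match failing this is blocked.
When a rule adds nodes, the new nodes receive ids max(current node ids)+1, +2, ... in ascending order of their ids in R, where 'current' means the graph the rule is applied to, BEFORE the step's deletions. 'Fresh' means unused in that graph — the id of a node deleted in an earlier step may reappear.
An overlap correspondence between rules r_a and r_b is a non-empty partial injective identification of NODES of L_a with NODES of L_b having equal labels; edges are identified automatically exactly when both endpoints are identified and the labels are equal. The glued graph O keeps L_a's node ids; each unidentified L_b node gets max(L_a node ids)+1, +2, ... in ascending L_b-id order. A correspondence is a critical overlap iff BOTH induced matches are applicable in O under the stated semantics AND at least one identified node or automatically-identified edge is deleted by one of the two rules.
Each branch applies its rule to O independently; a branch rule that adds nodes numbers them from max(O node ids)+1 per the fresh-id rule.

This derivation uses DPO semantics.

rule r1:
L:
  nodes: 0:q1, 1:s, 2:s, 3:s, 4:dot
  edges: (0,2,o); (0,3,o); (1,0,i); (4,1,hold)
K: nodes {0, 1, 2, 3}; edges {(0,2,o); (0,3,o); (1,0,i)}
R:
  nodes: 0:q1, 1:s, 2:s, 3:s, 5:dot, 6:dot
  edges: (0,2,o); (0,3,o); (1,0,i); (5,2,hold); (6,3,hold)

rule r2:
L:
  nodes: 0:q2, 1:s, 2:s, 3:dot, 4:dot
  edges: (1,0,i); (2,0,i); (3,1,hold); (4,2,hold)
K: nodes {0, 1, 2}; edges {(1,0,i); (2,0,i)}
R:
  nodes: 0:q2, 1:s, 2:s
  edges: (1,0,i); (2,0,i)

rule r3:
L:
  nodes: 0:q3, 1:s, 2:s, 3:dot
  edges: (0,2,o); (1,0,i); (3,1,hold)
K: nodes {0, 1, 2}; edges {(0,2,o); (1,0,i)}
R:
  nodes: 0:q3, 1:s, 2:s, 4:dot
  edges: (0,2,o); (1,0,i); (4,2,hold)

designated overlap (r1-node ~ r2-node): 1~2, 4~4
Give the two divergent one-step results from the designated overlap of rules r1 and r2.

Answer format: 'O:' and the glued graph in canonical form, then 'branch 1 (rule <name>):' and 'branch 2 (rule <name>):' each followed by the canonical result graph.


O:
nodes: 0:q1, 1:s, 2:s, 3:s, 4:dot, 5:q2, 6:s, 7:dot
edges: (0,2,o); (0,3,o); (1,0,i); (1,5,i); (4,1,hold); (6,5,i); (7,6,hold)
branch 1 (rule r1):
nodes: 0:q1, 1:s, 2:s, 3:s, 5:q2, 6:s, 7:dot, 8:dot, 9:dot
edges: (0,2,o); (0,3,o); (1,0,i); (1,5,i); (6,5,i); (7,6,hold); (8,2,hold); (9,3,hold)
branch 2 (rule r2):
nodes: 0:q1, 1:s, 2:s, 3:s, 5:q2, 6:s
edges: (0,2,o); (0,3,o); (1,0,i); (1,5,i); (6,5,i)


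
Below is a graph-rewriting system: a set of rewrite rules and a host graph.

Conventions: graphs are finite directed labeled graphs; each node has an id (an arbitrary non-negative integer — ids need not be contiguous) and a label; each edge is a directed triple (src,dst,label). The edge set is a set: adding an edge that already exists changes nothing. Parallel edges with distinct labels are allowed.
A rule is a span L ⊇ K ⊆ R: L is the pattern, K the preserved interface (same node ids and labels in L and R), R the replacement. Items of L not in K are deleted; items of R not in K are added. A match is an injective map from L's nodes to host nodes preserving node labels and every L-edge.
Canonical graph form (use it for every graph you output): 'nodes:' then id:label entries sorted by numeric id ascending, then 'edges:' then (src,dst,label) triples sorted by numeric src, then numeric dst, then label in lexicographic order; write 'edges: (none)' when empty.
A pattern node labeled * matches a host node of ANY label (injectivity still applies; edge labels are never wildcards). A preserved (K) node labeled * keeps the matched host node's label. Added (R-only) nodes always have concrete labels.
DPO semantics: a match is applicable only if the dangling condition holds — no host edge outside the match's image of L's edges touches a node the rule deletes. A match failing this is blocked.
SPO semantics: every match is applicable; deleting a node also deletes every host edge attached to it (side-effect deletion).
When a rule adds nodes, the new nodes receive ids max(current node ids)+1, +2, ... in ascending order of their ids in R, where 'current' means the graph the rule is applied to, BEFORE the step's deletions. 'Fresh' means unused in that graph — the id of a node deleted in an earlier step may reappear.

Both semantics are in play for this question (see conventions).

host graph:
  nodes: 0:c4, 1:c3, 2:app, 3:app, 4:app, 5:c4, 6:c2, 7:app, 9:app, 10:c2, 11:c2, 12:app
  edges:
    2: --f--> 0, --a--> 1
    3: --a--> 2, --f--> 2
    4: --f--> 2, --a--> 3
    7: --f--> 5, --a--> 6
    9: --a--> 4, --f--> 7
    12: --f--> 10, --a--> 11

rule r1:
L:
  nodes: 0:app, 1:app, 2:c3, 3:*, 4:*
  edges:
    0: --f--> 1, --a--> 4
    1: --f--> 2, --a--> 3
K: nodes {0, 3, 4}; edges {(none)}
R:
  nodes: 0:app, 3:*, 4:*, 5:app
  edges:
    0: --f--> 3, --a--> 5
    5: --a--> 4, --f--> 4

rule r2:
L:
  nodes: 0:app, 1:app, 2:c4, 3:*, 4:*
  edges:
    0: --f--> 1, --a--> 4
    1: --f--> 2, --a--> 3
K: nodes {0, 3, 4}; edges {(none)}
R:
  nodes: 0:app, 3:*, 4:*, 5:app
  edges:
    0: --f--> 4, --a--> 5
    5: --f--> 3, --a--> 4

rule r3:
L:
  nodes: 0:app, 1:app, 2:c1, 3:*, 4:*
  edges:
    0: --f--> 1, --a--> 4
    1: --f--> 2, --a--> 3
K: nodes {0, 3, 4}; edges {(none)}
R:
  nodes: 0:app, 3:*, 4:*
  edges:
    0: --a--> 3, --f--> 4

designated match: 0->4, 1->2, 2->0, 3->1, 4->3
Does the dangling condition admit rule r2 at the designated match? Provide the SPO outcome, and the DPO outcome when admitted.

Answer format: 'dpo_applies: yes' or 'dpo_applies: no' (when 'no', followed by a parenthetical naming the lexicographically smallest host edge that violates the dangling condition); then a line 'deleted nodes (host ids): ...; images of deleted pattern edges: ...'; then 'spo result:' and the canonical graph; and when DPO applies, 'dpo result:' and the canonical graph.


dpo_applies: no
(the rule deletes node 2, which keeps host edge (3,2,a) outside the match image — the dangling condition fails, DPO blocks; SPO proceeds and side-deletes such edges)
deleted nodes (host ids): 0, 2; images of deleted pattern edges: (2,0,f); (2,1,a); (4,2,f); (4,3,a)
spo result:
nodes: 1:c3, 3:app, 4:app, 5:c4, 6:c2, 7:app, 9:app, 10:c2, 11:c2, 12:app, 13:app
edges: (4,3,f); (4,13,a); (7,5,f); (7,6,a); (9,4,a); (9,7,f); (12,10,f); (12,11,a); (13,1,f); (13,3,a)


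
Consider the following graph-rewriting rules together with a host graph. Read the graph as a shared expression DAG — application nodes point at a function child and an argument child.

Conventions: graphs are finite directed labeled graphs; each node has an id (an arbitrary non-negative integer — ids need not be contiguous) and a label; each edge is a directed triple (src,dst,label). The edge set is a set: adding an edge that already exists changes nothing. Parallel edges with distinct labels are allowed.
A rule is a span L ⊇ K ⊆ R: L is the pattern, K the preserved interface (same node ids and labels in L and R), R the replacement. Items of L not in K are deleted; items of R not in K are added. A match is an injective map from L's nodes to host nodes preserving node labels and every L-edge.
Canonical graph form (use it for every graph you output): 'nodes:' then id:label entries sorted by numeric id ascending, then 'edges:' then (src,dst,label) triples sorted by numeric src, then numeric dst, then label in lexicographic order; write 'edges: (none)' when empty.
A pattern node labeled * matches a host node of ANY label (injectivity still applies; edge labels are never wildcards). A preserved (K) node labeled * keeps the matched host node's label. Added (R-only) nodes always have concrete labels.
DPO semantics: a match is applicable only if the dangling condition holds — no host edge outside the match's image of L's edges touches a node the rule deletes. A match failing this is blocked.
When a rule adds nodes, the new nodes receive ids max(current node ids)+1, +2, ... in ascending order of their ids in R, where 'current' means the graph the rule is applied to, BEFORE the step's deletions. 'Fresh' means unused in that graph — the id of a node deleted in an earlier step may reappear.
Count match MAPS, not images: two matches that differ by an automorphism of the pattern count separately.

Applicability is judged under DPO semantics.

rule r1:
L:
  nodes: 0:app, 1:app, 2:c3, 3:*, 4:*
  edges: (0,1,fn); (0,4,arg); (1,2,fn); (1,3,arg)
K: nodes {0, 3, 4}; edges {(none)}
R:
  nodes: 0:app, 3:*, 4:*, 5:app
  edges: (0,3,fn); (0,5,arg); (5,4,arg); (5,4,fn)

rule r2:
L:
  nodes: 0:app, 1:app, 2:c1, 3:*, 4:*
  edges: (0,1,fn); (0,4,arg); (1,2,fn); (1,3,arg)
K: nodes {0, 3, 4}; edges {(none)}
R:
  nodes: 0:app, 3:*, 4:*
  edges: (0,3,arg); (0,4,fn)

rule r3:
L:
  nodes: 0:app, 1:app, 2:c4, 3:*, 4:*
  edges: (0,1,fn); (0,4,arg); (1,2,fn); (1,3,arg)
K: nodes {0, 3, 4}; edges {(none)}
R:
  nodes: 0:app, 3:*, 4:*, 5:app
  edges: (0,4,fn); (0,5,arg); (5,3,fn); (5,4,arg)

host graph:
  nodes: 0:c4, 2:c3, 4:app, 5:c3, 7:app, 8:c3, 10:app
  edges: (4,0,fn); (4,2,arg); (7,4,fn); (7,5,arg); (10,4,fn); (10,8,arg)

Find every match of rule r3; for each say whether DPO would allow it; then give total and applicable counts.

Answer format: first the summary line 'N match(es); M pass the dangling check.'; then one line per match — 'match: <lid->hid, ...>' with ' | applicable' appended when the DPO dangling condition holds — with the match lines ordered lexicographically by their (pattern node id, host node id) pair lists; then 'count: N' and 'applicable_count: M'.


2 match(es); 0 pass the dangling check.
match: 0->7, 1->4, 2->0, 3->2, 4->5
match: 0->10, 1->4, 2->0, 3->2, 4->8
count: 2
applicable_count: 0


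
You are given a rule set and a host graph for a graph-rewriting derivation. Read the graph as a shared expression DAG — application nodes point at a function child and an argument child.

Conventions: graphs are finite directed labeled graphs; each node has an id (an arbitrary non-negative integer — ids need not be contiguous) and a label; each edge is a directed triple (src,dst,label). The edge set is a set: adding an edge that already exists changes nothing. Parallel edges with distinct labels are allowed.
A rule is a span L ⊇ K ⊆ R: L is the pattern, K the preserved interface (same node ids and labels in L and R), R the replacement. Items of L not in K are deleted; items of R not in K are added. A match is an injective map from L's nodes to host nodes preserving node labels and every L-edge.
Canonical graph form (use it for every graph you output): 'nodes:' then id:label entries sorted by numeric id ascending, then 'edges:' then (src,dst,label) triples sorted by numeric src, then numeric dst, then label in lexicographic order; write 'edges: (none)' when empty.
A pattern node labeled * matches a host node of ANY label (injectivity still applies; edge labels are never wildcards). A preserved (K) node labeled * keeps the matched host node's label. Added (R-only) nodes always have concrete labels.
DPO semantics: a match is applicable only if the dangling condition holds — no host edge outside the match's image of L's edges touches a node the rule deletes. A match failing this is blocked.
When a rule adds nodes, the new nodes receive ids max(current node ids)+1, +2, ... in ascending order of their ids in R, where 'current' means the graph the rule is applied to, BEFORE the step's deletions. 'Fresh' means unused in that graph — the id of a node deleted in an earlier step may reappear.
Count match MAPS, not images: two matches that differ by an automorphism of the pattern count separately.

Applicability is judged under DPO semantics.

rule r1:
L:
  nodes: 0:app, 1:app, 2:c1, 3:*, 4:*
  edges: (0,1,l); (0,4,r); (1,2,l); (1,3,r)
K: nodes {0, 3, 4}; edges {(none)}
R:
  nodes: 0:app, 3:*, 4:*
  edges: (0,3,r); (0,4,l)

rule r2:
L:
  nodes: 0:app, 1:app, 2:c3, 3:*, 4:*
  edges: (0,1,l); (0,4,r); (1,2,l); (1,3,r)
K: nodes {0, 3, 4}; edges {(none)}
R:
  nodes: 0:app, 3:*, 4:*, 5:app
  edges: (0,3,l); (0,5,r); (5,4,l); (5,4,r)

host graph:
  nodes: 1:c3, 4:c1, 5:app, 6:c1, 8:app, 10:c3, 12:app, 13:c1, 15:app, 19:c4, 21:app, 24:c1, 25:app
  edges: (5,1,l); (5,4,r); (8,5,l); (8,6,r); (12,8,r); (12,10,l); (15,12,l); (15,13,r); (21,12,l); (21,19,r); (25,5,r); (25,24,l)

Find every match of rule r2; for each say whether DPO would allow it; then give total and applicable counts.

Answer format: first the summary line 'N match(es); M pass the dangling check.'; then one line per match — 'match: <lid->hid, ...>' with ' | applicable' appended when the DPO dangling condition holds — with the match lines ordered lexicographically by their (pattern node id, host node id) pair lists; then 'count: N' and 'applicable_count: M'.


3 match(es); 0 pass the dangling check.
match: 0->8, 1->5, 2->1, 3->4, 4->6
match: 0->15, 1->12, 2->10, 3->8, 4->13
match: 0->21, 1->12, 2->10, 3->8, 4->19
count: 3
applicable_count: 0
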